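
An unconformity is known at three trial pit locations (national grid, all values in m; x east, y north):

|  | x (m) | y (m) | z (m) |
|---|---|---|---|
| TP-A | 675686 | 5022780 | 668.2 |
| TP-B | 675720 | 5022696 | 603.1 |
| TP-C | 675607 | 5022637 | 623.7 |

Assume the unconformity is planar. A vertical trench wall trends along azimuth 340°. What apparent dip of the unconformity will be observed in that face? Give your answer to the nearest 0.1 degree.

35.4°

Two edge vectors: TP-A→TP-B = (34, -84, -65.1), TP-A→TP-C = (-79, -143, -44.5).
Normal n = (TP-A→TP-B) × (TP-A→TP-C) = (-5571.3, 6655.9, -11498).
So ∂z/∂x = −n_x/n_z = −0.48455 and ∂z/∂y = −n_y/n_z = 0.57887.
Unit vector along 340° is (sin 340°, cos 340°) = (-0.3420, 0.9397).
Slope in that direction = a·(-0.3420) + b·(0.9397) = 0.70969.
Apparent dip = arctan|0.70969| = 35.4° (true dip is 37.0°, so apparent ≤ true as expected).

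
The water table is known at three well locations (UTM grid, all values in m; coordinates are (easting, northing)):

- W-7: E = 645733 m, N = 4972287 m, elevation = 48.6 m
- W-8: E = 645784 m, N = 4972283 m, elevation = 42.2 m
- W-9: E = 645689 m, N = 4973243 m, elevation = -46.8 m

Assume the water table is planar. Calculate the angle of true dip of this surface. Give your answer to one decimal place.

9.7°

Two edge vectors: W-7→W-8 = (51, -4, -6.4), W-7→W-9 = (-44, 956, -95.4).
Normal n = (W-7→W-8) × (W-7→W-9) = (6500, 5147, 48580).
So ∂z/∂E = −n_x/n_z = −0.13380 and ∂z/∂N = −n_y/n_z = −0.10595.
Gradient magnitude |∇z| = √(a² + b²) = √(0.01790 + 0.01123) = 0.17067.
True dip = arctan(0.17067) = 9.7°, dipping toward NE (azimuth ≈ 052°).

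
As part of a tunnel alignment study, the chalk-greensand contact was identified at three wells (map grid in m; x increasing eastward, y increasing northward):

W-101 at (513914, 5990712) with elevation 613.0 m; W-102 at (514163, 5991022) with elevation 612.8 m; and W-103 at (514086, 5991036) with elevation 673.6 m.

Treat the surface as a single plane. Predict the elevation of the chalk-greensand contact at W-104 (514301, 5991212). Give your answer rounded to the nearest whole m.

623 m

Two edge vectors: W-101→W-102 = (249, 310, -0.2), W-101→W-103 = (172, 324, 60.6).
Normal n = (W-101→W-102) × (W-101→W-103) = (18850.8, -15123.8, 27356).
So ∂z/∂x = −n_x/n_z = −0.68909197 and ∂z/∂y = −n_y/n_z = 0.55285129.
Intercept c from W-101: 613 + 354134.01 − 3311972.88 = −2957225.87.
At (514301, 5991212): z = −354400.7 + 3312249.3 − 2957225.87 = 622.7 m.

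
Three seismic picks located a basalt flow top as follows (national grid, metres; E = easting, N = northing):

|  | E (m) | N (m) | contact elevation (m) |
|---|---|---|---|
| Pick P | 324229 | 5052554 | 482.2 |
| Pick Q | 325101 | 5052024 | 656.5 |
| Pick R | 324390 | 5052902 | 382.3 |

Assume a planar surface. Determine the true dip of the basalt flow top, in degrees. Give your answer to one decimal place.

Let the plane be z = a·E + b·N + c.
Pick Q−Pick P: 872a − 530b = 174.3;  Pick R−Pick P: 161a + 348b = −99.9.
Solving gives a = 0.01983, b = −0.29624.
Gradient magnitude |∇z| = √(a² + b²) = √(0.00039 + 0.08776) = 0.29691.
True dip = arctan(0.29691) = 16.5°, dipping toward N (azimuth ≈ 356°).

16.5°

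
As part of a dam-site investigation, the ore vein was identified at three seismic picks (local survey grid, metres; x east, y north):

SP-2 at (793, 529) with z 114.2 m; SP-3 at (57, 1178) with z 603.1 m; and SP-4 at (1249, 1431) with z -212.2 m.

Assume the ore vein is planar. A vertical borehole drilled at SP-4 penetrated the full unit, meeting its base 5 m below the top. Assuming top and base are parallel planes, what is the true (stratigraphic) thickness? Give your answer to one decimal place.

4.1 m

Let the plane be z = a·x + b·y + c.
SP-3−SP-2: −736a + 649b = 488.9;  SP-4−SP-2: 456a + 902b = −326.4.
Solving gives a = −0.68015, b = −0.01802.
|∇z| = √(a²+b²) = 0.68039, so dip δ = arctan(0.68039) = 34.23°.
True thickness = vertical thickness × cos δ = 5 × cos 34.23° = 4.1 m.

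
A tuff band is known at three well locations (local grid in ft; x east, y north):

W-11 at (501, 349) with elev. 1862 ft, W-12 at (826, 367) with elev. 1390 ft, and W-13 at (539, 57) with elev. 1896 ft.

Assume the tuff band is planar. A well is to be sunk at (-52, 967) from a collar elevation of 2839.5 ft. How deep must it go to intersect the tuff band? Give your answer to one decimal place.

Two edge vectors: W-11→W-12 = (325, 18, -472), W-11→W-13 = (38, -292, 34).
Normal n = (W-11→W-12) × (W-11→W-13) = (-137212, -28986, -95584).
So ∂z/∂x = −n_x/n_z = −1.43551 and ∂z/∂y = −n_y/n_z = −0.30325.
Intercept c from W-11: 1862 + 719.19 + 105.83 = 2687.03.
At (-52, 967): z_contact = 74.65 − 293.24 + 2687.03 = 2468.43 ft.
Depth below ground = 2839.5 − 2468.43 = 371.1 ft.

371.1 ft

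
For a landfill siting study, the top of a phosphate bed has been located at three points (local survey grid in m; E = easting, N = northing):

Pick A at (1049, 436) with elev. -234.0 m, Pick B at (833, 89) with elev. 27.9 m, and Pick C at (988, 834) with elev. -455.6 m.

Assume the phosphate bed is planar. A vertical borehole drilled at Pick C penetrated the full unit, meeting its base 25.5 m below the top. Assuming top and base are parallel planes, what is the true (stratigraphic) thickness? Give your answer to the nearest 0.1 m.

21.4 m

Let the plane be z = a·E + b·N + c.
Pick B−Pick A: −216a − 347b = 261.9;  Pick C−Pick A: −61a + 398b = −221.6.
Solving gives a = −0.25520, b = −0.59590.
|∇z| = √(a²+b²) = 0.64825, so dip δ = arctan(0.64825) = 32.95°.
True thickness = vertical thickness × cos δ = 25.5 × cos 32.95° = 21.4 m.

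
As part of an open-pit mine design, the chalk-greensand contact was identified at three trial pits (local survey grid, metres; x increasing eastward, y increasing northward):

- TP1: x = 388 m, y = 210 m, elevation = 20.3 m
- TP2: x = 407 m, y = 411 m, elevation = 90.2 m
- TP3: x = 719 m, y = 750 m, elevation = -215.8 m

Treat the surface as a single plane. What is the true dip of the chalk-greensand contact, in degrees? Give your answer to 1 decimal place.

57.9°

Two edge vectors: TP1→TP2 = (19, 201, 69.9), TP1→TP3 = (331, 540, -236.1).
Normal n = (TP1→TP2) × (TP1→TP3) = (-85202.1, 27622.8, -56271).
So ∂z/∂x = −n_x/n_z = −1.51414 and ∂z/∂y = −n_y/n_z = 0.49089.
Gradient magnitude |∇z| = √(a² + b²) = √(2.29262 + 0.24097) = 1.59172.
True dip = arctan(1.59172) = 57.9°, dipping toward ESE (azimuth ≈ 108°).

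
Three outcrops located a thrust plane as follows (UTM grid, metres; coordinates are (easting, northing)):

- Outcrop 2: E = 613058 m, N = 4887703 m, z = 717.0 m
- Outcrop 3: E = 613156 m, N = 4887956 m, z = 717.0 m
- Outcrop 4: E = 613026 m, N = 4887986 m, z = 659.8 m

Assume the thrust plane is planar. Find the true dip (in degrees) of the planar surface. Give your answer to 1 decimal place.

Let the plane be z = a·E + b·N + c.
Outcrop 3−Outcrop 2: 98a + 253b = 0;  Outcrop 4−Outcrop 2: −32a + 283b = −57.2.
Solving gives a = 0.40390, b = −0.15645.
Gradient magnitude |∇z| = √(a² + b²) = √(0.16313 + 0.02448) = 0.43314.
True dip = arctan(0.43314) = 23.4°, dipping toward WNW (azimuth ≈ 291°).

23.4°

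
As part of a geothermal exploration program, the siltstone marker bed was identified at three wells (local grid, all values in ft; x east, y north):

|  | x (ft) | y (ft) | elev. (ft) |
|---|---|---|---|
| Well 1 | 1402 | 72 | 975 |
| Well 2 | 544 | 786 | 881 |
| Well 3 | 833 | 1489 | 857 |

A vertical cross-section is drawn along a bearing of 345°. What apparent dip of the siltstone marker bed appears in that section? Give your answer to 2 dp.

Let the plane be z = a·x + b·y + c.
Well 2−Well 1: −858a + 714b = −94;  Well 3−Well 1: −569a + 1417b = −118.
Solving gives a = 0.06046, b = −0.05900.
Unit vector along 345° is (sin 345°, cos 345°) = (-0.2588, 0.9659).
Slope in that direction = a·(-0.2588) + b·(0.9659) = −0.07263.
Apparent dip = arctan|0.07263| = 4.15° (true dip is 4.8°, so apparent ≤ true as expected).

4.15°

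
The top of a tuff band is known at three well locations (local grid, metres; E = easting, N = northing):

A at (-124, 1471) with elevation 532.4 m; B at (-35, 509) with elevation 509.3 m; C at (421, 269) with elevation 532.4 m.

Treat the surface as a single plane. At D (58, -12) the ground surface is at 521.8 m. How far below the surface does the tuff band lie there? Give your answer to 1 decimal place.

22.0 m

Two edge vectors: A→B = (89, -962, -23.1), A→C = (545, -1202, 0).
Normal n = (A→B) × (A→C) = (-27766.2, -12589.5, 417312).
So ∂z/∂E = −n_x/n_z = 0.066536 and ∂z/∂N = −n_y/n_z = 0.030168.
Intercept c from A: 532.4 + 8.25 − 44.38 = 496.27.
At (58, -12): z_contact = 3.86 − 0.36 + 496.27 = 499.77 m.
Depth below ground = 521.8 − 499.77 = 22.0 m.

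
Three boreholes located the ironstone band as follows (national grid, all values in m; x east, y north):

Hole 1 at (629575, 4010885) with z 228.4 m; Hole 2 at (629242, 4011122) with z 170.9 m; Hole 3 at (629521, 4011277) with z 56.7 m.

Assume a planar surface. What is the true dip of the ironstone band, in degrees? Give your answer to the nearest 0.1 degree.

Two edge vectors: Hole 1→Hole 2 = (-333, 237, -57.5), Hole 1→Hole 3 = (-54, 392, -171.7).
Normal n = (Hole 1→Hole 2) × (Hole 1→Hole 3) = (-18152.9, -54071.1, -117738).
So ∂z/∂x = −n_x/n_z = −0.15418 and ∂z/∂y = −n_y/n_z = −0.45925.
Gradient magnitude |∇z| = √(a² + b²) = √(0.02377 + 0.21091) = 0.48444.
True dip = arctan(0.48444) = 25.8°, dipping toward NNE (azimuth ≈ 019°).

25.8°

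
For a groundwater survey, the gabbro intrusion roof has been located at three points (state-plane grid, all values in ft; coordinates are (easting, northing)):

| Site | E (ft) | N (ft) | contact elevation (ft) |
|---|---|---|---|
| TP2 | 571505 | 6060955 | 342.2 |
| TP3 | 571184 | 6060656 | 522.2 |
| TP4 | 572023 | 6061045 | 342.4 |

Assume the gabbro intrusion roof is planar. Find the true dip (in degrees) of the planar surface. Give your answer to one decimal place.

36.9°

Let the plane be z = a·E + b·N + c.
TP3−TP2: −321a − 299b = 180;  TP4−TP2: 518a + 90b = 0.2.
Solving gives a = 0.12905, b = −0.74056.
Gradient magnitude |∇z| = √(a² + b²) = √(0.01665 + 0.54842) = 0.75172.
True dip = arctan(0.75172) = 36.9°, dipping toward N (azimuth ≈ 350°).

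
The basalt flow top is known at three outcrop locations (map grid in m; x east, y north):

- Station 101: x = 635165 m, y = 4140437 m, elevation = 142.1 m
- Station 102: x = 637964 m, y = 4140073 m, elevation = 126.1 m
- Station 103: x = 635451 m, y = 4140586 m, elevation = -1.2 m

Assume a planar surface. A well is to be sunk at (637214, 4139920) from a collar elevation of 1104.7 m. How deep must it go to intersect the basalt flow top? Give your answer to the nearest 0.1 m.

783.7 m

Let the plane be z = a·x + b·y + c.
Station 102−Station 101: 2799a − 364b = −16;  Station 103−Station 101: 286a + 149b = −143.3.
Solving gives a = −0.104662145, b = −0.760849843.
Then c = 142.1 − a·635165 − b·4140437 = 3216870.67.
At (637214, 4139920): z_contact = −66692.18 − 3149857.48 + 3216870.67 = 321.01 m.
Depth below ground = 1104.7 − 321.01 = 783.7 m.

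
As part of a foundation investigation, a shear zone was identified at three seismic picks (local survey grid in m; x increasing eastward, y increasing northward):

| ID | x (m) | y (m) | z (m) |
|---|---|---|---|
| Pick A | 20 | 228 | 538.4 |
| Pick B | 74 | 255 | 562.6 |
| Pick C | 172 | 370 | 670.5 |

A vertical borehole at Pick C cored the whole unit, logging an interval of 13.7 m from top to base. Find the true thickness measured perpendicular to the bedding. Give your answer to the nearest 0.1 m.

Let the plane be z = a·x + b·y + c.
Pick B−Pick A: 54a + 27b = 24.2;  Pick C−Pick A: 152a + 142b = 132.1.
Solving gives a = −0.03656, b = 0.96942.
|∇z| = √(a²+b²) = 0.97011, so dip δ = arctan(0.97011) = 44.13°.
True thickness = vertical thickness × cos δ = 13.7 × cos 44.13° = 9.8 m.

9.8 m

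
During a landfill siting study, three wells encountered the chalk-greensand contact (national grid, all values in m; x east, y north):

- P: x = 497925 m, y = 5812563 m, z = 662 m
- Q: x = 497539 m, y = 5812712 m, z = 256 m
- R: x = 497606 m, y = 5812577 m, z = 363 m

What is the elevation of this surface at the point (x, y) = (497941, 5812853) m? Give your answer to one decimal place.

Let the plane be z = a·x + b·y + c.
Q−P: −386a + 149b = −406;  R−P: −319a + 14b = −299.
Solving gives a = 0.922614950, b = −0.334702210.
Then c = 662 − a·497925 − b·5812563 = 1486746.63.
At (497941, 5812853): z = 459407.8 − 1945574.7 + 1486746.63 = 579.7 m.

579.7 m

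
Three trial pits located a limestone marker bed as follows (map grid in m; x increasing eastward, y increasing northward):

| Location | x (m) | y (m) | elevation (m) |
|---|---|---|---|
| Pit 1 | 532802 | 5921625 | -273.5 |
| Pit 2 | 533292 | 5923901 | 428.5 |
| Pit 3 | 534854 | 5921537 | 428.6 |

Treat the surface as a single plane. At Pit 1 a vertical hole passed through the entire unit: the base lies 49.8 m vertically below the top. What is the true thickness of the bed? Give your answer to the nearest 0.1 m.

45.9 m

Two edge vectors: Pit 1→Pit 2 = (490, 2276, 702), Pit 1→Pit 3 = (2052, -88, 702.1).
Normal n = (Pit 1→Pit 2) × (Pit 1→Pit 3) = (1659755.6, 1096475, -4713472).
So ∂z/∂x = −n_x/n_z = 0.35213 and ∂z/∂y = −n_y/n_z = 0.23263.
|∇z| = √(a²+b²) = 0.42203, so dip δ = arctan(0.42203) = 22.88°.
True thickness = vertical thickness × cos δ = 49.8 × cos 22.88° = 45.9 m.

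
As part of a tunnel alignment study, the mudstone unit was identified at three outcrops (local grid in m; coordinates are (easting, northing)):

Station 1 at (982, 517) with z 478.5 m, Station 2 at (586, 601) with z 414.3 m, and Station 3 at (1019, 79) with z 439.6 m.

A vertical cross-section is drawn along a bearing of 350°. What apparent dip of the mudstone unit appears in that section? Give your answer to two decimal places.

Let the plane be z = a·E + b·N + c.
Station 2−Station 1: −396a + 84b = −64.2;  Station 3−Station 1: 37a − 438b = −38.9.
Solving gives a = 0.18426, b = 0.10438.
Unit vector along 350° is (sin 350°, cos 350°) = (-0.1736, 0.9848).
Slope in that direction = a·(-0.1736) + b·(0.9848) = 0.07080.
Apparent dip = arctan|0.07080| = 4.05° (true dip is 12.0°, so apparent ≤ true as expected).

4.05°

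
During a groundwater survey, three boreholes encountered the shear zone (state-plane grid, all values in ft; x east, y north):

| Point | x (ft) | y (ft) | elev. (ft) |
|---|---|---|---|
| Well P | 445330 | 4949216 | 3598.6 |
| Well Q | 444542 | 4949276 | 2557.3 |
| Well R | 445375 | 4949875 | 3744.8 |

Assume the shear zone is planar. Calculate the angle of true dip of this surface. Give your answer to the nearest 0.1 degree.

53.2°

Let the plane be z = a·x + b·y + c.
Well Q−Well P: −788a + 60b = −1041.3;  Well R−Well P: 45a + 659b = 146.2.
Solving gives a = 1.33142, b = 0.13094.
Gradient magnitude |∇z| = √(a² + b²) = √(1.77267 + 0.01714) = 1.33784.
True dip = arctan(1.33784) = 53.2°, dipping toward W (azimuth ≈ 264°).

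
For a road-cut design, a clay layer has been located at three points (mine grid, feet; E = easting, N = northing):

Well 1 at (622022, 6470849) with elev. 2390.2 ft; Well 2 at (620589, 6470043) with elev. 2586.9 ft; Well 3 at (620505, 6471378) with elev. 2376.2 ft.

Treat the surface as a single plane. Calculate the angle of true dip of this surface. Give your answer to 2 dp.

Let the plane be z = a·E + b·N + c.
Well 2−Well 1: −1433a − 806b = 196.7;  Well 3−Well 1: −1517a + 529b = −14.
Solving gives a = −0.04684, b = −0.16077.
Gradient magnitude |∇z| = √(a² + b²) = √(0.00219 + 0.02585) = 0.16746.
True dip = arctan(0.16746) = 9.51°, dipping toward NNE (azimuth ≈ 016°).

9.51°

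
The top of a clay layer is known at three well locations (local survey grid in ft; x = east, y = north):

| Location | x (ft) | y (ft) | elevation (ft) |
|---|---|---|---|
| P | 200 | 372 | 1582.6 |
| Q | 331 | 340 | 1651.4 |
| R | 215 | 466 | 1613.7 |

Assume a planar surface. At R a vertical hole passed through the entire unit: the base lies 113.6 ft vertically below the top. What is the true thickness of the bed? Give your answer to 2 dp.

96.12 ft

Two edge vectors: P→Q = (131, -32, 68.8), P→R = (15, 94, 31.1).
Normal n = (P→Q) × (P→R) = (-7462.4, -3042.1, 12794).
So ∂z/∂x = −n_x/n_z = 0.58327 and ∂z/∂y = −n_y/n_z = 0.23778.
|∇z| = √(a²+b²) = 0.62988, so dip δ = arctan(0.62988) = 32.21°.
True thickness = vertical thickness × cos δ = 113.6 × cos 32.21° = 96.12 ft.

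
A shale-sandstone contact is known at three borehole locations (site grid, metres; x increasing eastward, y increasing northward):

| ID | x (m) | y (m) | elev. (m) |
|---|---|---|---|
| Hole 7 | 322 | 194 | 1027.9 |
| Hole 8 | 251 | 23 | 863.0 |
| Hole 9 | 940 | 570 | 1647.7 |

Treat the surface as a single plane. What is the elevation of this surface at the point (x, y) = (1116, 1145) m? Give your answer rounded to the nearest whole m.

2167 m

Let the plane be z = a·x + b·y + c.
Hole 8−Hole 7: −71a − 171b = −164.9;  Hole 9−Hole 7: 618a + 376b = 619.8.
Solving gives a = 0.55688, b = 0.73311.
Then c = 1027.9 − a·322 − b·194 = 706.36.
At (1116, 1145): z = 621.5 + 839.4 + 706.36 = 2167.2 m.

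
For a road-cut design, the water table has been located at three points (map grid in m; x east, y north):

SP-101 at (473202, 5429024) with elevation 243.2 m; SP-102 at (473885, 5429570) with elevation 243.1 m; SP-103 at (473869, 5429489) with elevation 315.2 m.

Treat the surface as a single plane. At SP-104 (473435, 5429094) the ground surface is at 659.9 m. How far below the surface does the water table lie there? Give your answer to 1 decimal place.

293.8 m

Let the plane be z = a·x + b·y + c.
SP-102−SP-101: 683a + 546b = −0.1;  SP-103−SP-101: 667a + 465b = 72.
Solving gives a = 0.844838689, b = −1.057005173.
Then c = 243.2 − a·473202 − b·5429024 = 5338970.30.
At (473435, 5429094): z_contact = 399976.20 − 5738580.44 + 5338970.30 = 366.06 m.
Depth below ground = 659.9 − 366.06 = 293.8 m.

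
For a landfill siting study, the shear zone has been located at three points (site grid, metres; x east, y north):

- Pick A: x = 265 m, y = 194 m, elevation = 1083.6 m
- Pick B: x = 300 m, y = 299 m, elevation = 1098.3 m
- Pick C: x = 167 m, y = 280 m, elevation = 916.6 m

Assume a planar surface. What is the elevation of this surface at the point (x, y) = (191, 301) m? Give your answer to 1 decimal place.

Two edge vectors: Pick A→Pick B = (35, 105, 14.7), Pick A→Pick C = (-98, 86, -167).
Normal n = (Pick A→Pick B) × (Pick A→Pick C) = (-18799.2, 4404.4, 13300).
So ∂z/∂x = −n_x/n_z = 1.41347 and ∂z/∂y = −n_y/n_z = −0.33116.
Intercept c from Pick A: 1083.6 − 374.57 + 64.24 = 773.27.
At (191, 301): z = 270.0 − 99.7 + 773.27 = 943.6 m.

943.6 m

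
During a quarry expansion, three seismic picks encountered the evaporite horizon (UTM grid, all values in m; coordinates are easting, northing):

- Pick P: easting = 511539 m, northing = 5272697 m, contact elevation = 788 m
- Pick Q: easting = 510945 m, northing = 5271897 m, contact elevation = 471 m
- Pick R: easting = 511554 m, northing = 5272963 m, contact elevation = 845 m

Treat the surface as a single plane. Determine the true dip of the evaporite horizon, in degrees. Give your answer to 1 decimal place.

Let the plane be z = a·easting + b·northing + c.
Pick Q−Pick P: −594a − 800b = −317;  Pick R−Pick P: 15a + 266b = 57.
Solving gives a = 0.26521, b = 0.19933.
Gradient magnitude |∇z| = √(a² + b²) = √(0.07034 + 0.03973) = 0.33177.
True dip = arctan(0.33177) = 18.4°, dipping toward SW (azimuth ≈ 233°).

18.4°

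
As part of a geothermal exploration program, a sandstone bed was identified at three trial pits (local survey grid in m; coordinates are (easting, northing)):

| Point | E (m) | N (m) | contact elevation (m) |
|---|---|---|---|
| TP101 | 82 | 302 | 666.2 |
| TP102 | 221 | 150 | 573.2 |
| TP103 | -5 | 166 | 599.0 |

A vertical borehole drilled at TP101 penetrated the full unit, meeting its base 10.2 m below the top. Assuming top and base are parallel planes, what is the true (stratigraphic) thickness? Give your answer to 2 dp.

8.95 m

Two edge vectors: TP101→TP102 = (139, -152, -93), TP101→TP103 = (-87, -136, -67.2).
Normal n = (TP101→TP102) × (TP101→TP103) = (-2433.6, 17431.8, -32128).
So ∂z/∂E = −n_x/n_z = −0.07575 and ∂z/∂N = −n_y/n_z = 0.54257.
|∇z| = √(a²+b²) = 0.54784, so dip δ = arctan(0.54784) = 28.72°.
True thickness = vertical thickness × cos δ = 10.2 × cos 28.72° = 8.95 m.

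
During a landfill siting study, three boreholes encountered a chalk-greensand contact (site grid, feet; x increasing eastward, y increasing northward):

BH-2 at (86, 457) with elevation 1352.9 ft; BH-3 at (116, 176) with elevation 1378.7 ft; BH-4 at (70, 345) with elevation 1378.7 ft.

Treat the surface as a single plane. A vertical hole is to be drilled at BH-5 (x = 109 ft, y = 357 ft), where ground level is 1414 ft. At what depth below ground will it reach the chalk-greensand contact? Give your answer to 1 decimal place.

Let the plane be z = a·x + b·y + c.
BH-3−BH-2: 30a − 281b = 25.8;  BH-4−BH-2: −16a − 112b = 25.8.
Solving gives a = −0.55502, b = −0.15107.
Then c = 1352.9 − a·86 − b·457 = 1469.67.
At (109, 357): z_contact = −60.50 − 53.93 + 1469.67 = 1355.24 ft.
Depth below ground = 1414 − 1355.24 = 58.8 ft.

58.8 ft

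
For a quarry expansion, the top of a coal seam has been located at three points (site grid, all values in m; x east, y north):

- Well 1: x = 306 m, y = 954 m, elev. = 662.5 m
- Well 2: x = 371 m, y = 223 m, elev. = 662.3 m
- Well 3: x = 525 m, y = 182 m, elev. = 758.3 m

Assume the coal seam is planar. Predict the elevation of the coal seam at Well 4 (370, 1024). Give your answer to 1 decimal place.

Let the plane be z = a·x + b·y + c.
Well 2−Well 1: 65a − 731b = −0.2;  Well 3−Well 1: 219a − 772b = 95.8.
Solving gives a = 0.638566, b = 0.057054.
Then c = 662.5 − a·306 − b·954 = 412.67.
At (370, 1024): z = 236.3 + 58.4 + 412.67 = 707.4 m.

707.4 m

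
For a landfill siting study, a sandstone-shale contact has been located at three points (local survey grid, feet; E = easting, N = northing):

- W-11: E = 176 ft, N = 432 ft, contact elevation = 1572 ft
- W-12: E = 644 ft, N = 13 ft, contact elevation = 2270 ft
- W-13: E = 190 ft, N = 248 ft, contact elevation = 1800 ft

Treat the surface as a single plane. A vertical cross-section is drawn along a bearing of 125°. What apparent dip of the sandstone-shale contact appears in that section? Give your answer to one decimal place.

Two edge vectors: W-11→W-12 = (468, -419, 698), W-11→W-13 = (14, -184, 228).
Normal n = (W-11→W-12) × (W-11→W-13) = (32900, -96932, -80246).
So ∂z/∂E = −n_x/n_z = 0.40999 and ∂z/∂N = −n_y/n_z = −1.20794.
Unit vector along 125° is (sin 125°, cos 125°) = (0.8192, -0.5736).
Slope in that direction = a·(0.8192) + b·(-0.5736) = 1.02869.
Apparent dip = arctan|1.02869| = 45.8° (true dip is 51.9°, so apparent ≤ true as expected).

45.8°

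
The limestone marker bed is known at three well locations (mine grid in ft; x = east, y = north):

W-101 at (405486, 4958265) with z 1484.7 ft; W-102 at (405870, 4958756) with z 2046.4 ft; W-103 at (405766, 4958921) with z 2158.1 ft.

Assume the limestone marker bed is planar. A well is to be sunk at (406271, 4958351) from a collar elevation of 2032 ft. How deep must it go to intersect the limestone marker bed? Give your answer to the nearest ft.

212 ft

Let the plane be z = a·x + b·y + c.
W-102−W-101: 384a + 491b = 561.7;  W-103−W-101: 280a + 656b = 673.4.
Solving gives a = 0.33066315, b = 0.88538768.
Then c = 1484.7 − a·405486 − b·4958265 = −4522581.33.
At (406271, 4958351): z_contact = 134338.8 + 4390062.9 − 4522581.33 = 1820.4 ft.
Depth below ground = 2032 − 1820.4 = 212 ft.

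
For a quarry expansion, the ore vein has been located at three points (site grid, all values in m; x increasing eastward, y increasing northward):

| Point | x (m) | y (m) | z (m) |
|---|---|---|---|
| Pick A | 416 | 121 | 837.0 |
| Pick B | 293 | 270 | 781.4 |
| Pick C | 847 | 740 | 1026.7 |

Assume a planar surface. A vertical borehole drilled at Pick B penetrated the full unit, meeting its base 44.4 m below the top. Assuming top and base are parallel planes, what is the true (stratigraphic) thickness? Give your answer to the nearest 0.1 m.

Two edge vectors: Pick A→Pick B = (-123, 149, -55.6), Pick A→Pick C = (431, 619, 189.7).
Normal n = (Pick A→Pick B) × (Pick A→Pick C) = (62681.7, -630.5, -140356).
So ∂z/∂x = −n_x/n_z = 0.44659 and ∂z/∂y = −n_y/n_z = −0.00449.
|∇z| = √(a²+b²) = 0.44661, so dip δ = arctan(0.44661) = 24.07°.
True thickness = vertical thickness × cos δ = 44.4 × cos 24.07° = 40.5 m.

40.5 m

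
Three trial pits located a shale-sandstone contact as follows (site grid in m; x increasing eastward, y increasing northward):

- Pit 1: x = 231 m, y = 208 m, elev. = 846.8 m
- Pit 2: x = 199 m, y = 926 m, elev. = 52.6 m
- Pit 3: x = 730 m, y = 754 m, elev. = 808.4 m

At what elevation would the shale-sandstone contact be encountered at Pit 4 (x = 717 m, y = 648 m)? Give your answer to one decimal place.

Let the plane be z = a·x + b·y + c.
Pit 2−Pit 1: −32a + 718b = −794.2;  Pit 3−Pit 1: 499a + 546b = −38.4.
Solving gives a = 1.08066, b = −1.05797.
Then c = 846.8 − a·231 − b·208 = 817.22.
At (717, 648): z = 774.8 − 685.6 + 817.22 = 906.5 m.

906.5 m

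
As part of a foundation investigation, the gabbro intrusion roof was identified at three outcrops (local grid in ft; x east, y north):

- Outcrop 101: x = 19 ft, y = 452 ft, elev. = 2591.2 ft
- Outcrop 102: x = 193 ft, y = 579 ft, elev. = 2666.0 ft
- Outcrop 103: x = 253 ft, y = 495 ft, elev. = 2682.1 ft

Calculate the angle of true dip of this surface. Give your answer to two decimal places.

Let the plane be z = a·x + b·y + c.
Outcrop 102−Outcrop 101: 174a + 127b = 74.8;  Outcrop 103−Outcrop 101: 234a + 43b = 90.9.
Solving gives a = 0.37452, b = 0.07585.
Gradient magnitude |∇z| = √(a² + b²) = √(0.14027 + 0.00575) = 0.38213.
True dip = arctan(0.38213) = 20.91°, dipping toward WSW (azimuth ≈ 259°).

20.91°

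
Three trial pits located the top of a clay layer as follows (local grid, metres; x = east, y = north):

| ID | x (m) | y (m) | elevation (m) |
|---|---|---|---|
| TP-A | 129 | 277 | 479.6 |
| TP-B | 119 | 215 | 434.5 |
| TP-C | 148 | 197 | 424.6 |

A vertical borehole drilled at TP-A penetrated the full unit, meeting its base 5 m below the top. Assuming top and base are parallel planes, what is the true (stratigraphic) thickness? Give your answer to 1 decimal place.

Two edge vectors: TP-A→TP-B = (-10, -62, -45.1), TP-A→TP-C = (19, -80, -55).
Normal n = (TP-A→TP-B) × (TP-A→TP-C) = (-198, -1406.9, 1978).
So ∂z/∂x = −n_x/n_z = 0.10010 and ∂z/∂y = −n_y/n_z = 0.71127.
|∇z| = √(a²+b²) = 0.71828, so dip δ = arctan(0.71828) = 35.69°.
True thickness = vertical thickness × cos δ = 5 × cos 35.69° = 4.1 m.

4.1 m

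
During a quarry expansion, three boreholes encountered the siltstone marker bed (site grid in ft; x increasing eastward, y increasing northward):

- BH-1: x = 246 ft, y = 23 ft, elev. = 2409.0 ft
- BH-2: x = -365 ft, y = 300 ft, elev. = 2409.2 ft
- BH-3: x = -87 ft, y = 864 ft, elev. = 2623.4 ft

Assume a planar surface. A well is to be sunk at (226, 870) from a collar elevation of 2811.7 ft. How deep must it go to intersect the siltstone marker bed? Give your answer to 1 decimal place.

Two edge vectors: BH-1→BH-2 = (-611, 277, 0.2), BH-1→BH-3 = (-333, 841, 214.4).
Normal n = (BH-1→BH-2) × (BH-1→BH-3) = (59220.6, 130931.8, -421610).
So ∂z/∂x = −n_x/n_z = 0.14046 and ∂z/∂y = −n_y/n_z = 0.31055.
Intercept c from BH-1: 2409 − 34.55 − 7.14 = 2367.30.
At (226, 870): z_contact = 31.74 + 270.18 + 2367.30 = 2669.23 ft.
Depth below ground = 2811.7 − 2669.23 = 142.5 ft.

142.5 ft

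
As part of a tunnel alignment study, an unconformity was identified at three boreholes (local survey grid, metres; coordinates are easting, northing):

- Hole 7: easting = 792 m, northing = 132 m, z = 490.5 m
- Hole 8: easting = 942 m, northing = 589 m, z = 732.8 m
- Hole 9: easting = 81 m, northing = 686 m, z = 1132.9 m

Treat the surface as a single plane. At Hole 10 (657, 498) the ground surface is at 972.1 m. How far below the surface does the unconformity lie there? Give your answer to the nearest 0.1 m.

187.9 m

Two edge vectors: Hole 7→Hole 8 = (150, 457, 242.3), Hole 7→Hole 9 = (-711, 554, 642.4).
Normal n = (Hole 7→Hole 8) × (Hole 7→Hole 9) = (159342.6, -268635.3, 408027).
So ∂z/∂easting = −n_x/n_z = −0.39052 and ∂z/∂northing = −n_y/n_z = 0.65838.
Intercept c from Hole 7: 490.5 + 309.29 − 86.91 = 712.89.
At (657, 498): z_contact = −256.57 + 327.87 + 712.89 = 784.19 m.
Depth below ground = 972.1 − 784.19 = 187.9 m.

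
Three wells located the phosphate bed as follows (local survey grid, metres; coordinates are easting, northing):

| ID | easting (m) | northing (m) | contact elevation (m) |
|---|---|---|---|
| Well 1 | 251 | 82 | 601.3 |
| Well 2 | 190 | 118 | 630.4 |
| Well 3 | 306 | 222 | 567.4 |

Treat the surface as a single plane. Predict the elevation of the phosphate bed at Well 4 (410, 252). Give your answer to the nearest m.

514 m

Two edge vectors: Well 1→Well 2 = (-61, 36, 29.1), Well 1→Well 3 = (55, 140, -33.9).
Normal n = (Well 1→Well 2) × (Well 1→Well 3) = (-5294.4, -467.4, -10520).
So ∂z/∂easting = −n_x/n_z = −0.50327 and ∂z/∂northing = −n_y/n_z = −0.04443.
Intercept c from Well 1: 601.3 + 126.32 + 3.64 = 731.26.
At (410, 252): z = −206.3 − 11.2 + 731.26 = 513.7 m.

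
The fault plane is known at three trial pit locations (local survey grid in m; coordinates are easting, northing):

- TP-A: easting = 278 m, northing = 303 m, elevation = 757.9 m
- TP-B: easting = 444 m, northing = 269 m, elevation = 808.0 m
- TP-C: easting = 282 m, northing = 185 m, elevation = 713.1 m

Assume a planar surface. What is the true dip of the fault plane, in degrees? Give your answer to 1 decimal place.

28.7°

Two edge vectors: TP-A→TP-B = (166, -34, 50.1), TP-A→TP-C = (4, -118, -44.8).
Normal n = (TP-A→TP-B) × (TP-A→TP-C) = (7435, 7637.2, -19452).
So ∂z/∂easting = −n_x/n_z = 0.38222 and ∂z/∂northing = −n_y/n_z = 0.39262.
Gradient magnitude |∇z| = √(a² + b²) = √(0.14609 + 0.15415) = 0.54794.
True dip = arctan(0.54794) = 28.7°, dipping toward SW (azimuth ≈ 224°).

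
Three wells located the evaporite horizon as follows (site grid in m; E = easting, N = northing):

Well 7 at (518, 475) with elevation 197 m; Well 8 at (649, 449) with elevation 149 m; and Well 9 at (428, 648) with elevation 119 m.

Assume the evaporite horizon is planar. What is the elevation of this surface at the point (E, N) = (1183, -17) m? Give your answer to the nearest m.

Let the plane be z = a·E + b·N + c.
Well 8−Well 7: 131a − 26b = −48;  Well 9−Well 7: −90a + 173b = −78.
Solving gives a = −0.50839, b = −0.71535.
Then c = 197 − a·518 − b·475 = 800.14.
At (1183, -17): z = −601.4 + 12.2 + 800.14 = 210.9 m.

211 m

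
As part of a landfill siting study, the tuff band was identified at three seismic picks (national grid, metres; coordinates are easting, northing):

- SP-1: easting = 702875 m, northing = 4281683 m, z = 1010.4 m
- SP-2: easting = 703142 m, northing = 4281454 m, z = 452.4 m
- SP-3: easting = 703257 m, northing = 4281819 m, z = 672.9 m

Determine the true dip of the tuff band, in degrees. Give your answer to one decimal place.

Two edge vectors: SP-1→SP-2 = (267, -229, -558), SP-1→SP-3 = (382, 136, -337.5).
Normal n = (SP-1→SP-2) × (SP-1→SP-3) = (153175.5, -123043.5, 123790).
So ∂z/∂easting = −n_x/n_z = −1.23738 and ∂z/∂northing = −n_y/n_z = 0.99397.
Gradient magnitude |∇z| = √(a² + b²) = √(1.53111 + 0.98798) = 1.58716.
True dip = arctan(1.58716) = 57.8°, dipping toward SE (azimuth ≈ 129°).

57.8°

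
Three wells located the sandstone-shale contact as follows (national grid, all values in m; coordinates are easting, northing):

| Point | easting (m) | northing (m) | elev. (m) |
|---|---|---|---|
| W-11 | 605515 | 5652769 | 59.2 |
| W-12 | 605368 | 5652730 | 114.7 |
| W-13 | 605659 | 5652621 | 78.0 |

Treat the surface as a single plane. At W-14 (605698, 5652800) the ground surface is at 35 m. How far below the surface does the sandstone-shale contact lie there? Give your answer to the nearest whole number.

Two edge vectors: W-11→W-12 = (-147, -39, 55.5), W-11→W-13 = (144, -148, 18.8).
Normal n = (W-11→W-12) × (W-11→W-13) = (7480.8, 10755.6, 27372).
So ∂z/∂easting = −n_x/n_z = −0.27330118 and ∂z/∂northing = −n_y/n_z = −0.39294169.
Intercept c from W-11: 59.2 + 165487.97 + 2221208.62 = 2386755.78.
At (605698, 5652800): z_contact = −165538.0 − 2221220.8 + 2386755.78 = -3.0 m.
Depth below ground = 35 − (-3.0) = 38 m.

38 m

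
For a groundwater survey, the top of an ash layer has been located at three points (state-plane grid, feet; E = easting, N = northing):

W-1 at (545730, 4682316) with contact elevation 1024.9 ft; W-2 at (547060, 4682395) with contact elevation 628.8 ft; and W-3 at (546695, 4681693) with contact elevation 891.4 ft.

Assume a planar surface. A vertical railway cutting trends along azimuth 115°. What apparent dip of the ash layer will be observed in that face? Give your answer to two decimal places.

9.21°

Two edge vectors: W-1→W-2 = (1330, 79, -396.1), W-1→W-3 = (965, -623, -133.5).
Normal n = (W-1→W-2) × (W-1→W-3) = (-257316.8, -204681.5, -904825).
So ∂z/∂E = −n_x/n_z = −0.28438 and ∂z/∂N = −n_y/n_z = −0.22621.
Unit vector along 115° is (sin 115°, cos 115°) = (0.9063, -0.4226).
Slope in that direction = a·(0.9063) + b·(-0.4226) = −0.16214.
Apparent dip = arctan|0.16214| = 9.21° (true dip is 20.0°, so apparent ≤ true as expected).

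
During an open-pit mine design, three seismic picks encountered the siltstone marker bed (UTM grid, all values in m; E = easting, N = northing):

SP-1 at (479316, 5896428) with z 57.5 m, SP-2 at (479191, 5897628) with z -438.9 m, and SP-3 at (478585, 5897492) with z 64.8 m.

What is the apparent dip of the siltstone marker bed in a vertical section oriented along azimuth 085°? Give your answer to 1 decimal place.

37.3°

Two edge vectors: SP-1→SP-2 = (-125, 1200, -496.4), SP-1→SP-3 = (-731, 1064, 7.3).
Normal n = (SP-1→SP-2) × (SP-1→SP-3) = (536929.6, 363780.9, 744200).
So ∂z/∂E = −n_x/n_z = −0.72149 and ∂z/∂N = −n_y/n_z = −0.48882.
Unit vector along 085° is (sin 85°, cos 85°) = (0.9962, 0.0872).
Slope in that direction = a·(0.9962) + b·(0.0872) = −0.76134.
Apparent dip = arctan|0.76134| = 37.3° (true dip is 41.1°, so apparent ≤ true as expected).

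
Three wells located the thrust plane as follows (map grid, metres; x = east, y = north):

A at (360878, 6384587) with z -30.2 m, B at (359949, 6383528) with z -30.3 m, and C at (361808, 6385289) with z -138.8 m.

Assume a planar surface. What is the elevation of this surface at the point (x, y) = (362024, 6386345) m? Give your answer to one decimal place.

Two edge vectors: A→B = (-929, -1059, -0.1), A→C = (930, 702, -108.6).
Normal n = (A→B) × (A→C) = (115077.6, -100982.4, 332712).
So ∂z/∂x = −n_x/n_z = −0.345877516 and ∂z/∂y = −n_y/n_z = 0.303512948.
Intercept c from A: -30.2 + 124819.59 − 1937804.82 = −1813015.44.
At (362024, 6386345): z = −125216.0 + 1938338.4 − 1813015.44 = 107.0 m.

107.0 m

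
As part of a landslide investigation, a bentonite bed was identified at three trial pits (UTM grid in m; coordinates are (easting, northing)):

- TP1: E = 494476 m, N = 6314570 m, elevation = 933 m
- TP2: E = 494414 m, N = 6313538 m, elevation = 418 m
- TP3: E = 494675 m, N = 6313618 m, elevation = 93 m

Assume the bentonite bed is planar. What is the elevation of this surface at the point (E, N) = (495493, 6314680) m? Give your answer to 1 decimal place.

Let the plane be z = a·E + b·N + c.
TP2−TP1: −62a − 1032b = −515;  TP3−TP1: 199a − 952b = −840.
Solving gives a = −1.424400133, b = 0.584605434.
Then c = 933 − a·494476 − b·6314570 = −2986267.26.
At (495493, 6314680): z = −705780.3 + 3691596.2 − 2986267.26 = -451.3 m.

-451.3 m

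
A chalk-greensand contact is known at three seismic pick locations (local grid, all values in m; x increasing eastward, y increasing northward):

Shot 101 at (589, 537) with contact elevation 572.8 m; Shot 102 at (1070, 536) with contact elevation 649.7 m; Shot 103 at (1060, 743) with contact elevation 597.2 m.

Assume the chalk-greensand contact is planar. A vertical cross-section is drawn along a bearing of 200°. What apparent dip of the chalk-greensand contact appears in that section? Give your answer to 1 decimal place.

Two edge vectors: Shot 101→Shot 102 = (481, -1, 76.9), Shot 101→Shot 103 = (471, 206, 24.4).
Normal n = (Shot 101→Shot 102) × (Shot 101→Shot 103) = (-15865.8, 24483.5, 99557).
So ∂z/∂x = −n_x/n_z = 0.15936 and ∂z/∂y = −n_y/n_z = −0.24592.
Unit vector along 200° is (sin 200°, cos 200°) = (-0.3420, -0.9397).
Slope in that direction = a·(-0.3420) + b·(-0.9397) = 0.17659.
Apparent dip = arctan|0.17659| = 10.0° (true dip is 16.3°, so apparent ≤ true as expected).

10.0°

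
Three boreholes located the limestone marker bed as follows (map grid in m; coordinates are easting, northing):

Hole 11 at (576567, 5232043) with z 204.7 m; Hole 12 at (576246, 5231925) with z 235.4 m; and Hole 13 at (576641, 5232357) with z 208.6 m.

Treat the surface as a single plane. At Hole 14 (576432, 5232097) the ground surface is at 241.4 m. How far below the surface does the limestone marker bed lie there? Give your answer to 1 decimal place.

Let the plane be z = a·easting + b·northing + c.
Hole 12−Hole 11: −321a − 118b = 30.7;  Hole 13−Hole 11: 74a + 314b = 3.9.
Solving gives a = −0.109708675, b = 0.038275293.
Then c = 204.7 − a·576567 − b·5232043 = −136798.88.
At (576432, 5232097): z_contact = −63239.59 + 200260.04 − 136798.88 = 221.58 m.
Depth below ground = 241.4 − 221.58 = 19.8 m.

19.8 m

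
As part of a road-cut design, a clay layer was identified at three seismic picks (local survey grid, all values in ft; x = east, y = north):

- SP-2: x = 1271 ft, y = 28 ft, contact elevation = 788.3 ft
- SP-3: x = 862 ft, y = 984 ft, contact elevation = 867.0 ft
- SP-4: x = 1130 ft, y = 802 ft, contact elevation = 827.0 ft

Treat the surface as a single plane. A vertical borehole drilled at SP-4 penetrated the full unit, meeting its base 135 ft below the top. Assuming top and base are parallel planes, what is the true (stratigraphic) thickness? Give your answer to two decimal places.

133.80 ft

Let the plane be z = a·x + b·y + c.
SP-3−SP-2: −409a + 956b = 78.7;  SP-4−SP-2: −141a + 774b = 38.7.
Solving gives a = −0.13158, b = 0.02603.
|∇z| = √(a²+b²) = 0.13413, so dip δ = arctan(0.13413) = 7.64°.
True thickness = vertical thickness × cos δ = 135 × cos 7.64° = 133.80 ft.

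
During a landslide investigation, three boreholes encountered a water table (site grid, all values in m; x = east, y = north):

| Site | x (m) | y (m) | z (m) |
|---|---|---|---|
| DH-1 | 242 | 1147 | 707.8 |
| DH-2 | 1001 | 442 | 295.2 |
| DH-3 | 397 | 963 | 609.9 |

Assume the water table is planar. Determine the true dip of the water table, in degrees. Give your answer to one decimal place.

Two edge vectors: DH-1→DH-2 = (759, -705, -412.6), DH-1→DH-3 = (155, -184, -97.9).
Normal n = (DH-1→DH-2) × (DH-1→DH-3) = (-6898.9, 10353.1, -30381).
So ∂z/∂x = −n_x/n_z = −0.22708 and ∂z/∂y = −n_y/n_z = 0.34078.
Gradient magnitude |∇z| = √(a² + b²) = √(0.05157 + 0.11613) = 0.40950.
True dip = arctan(0.40950) = 22.3°, dipping toward SSE (azimuth ≈ 146°).

22.3°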